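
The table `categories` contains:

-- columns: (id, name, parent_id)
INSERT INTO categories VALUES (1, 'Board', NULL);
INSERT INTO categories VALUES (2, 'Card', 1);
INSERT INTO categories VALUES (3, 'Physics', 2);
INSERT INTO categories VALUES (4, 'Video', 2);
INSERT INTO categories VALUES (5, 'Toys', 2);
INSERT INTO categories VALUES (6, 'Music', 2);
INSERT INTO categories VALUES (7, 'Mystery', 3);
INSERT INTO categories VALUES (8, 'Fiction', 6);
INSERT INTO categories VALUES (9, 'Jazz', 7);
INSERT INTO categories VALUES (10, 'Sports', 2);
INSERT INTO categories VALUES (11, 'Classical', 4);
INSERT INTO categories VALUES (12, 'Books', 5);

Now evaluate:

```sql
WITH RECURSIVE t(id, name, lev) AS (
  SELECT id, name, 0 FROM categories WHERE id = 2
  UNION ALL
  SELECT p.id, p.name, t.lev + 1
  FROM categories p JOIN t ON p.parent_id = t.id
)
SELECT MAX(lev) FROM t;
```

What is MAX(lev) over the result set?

3

Base: id=2 (Card) at lev 0.
Iteration 1: rows with parent_id in {2} -> Physics (id 3, lev 1), Video (id 4, lev 1), Toys (id 5, lev 1), Music (id 6, lev 1), Sports (id 10, lev 1).
Iteration 2: rows with parent_id in {3,4,5,6,10} -> Mystery (id 7, lev 2), Fiction (id 8, lev 2), Classical (id 11, lev 2), Books (id 12, lev 2).
Iteration 3: rows with parent_id in {7,8,11,12} -> Jazz (id 9, lev 3).
Iteration 4: no rows with parent_id in {9}; recursion stops.
lev values: 0, 1, 1, 1, 1, 1, 2, 2, 2, 2, 3; the maximum is 3.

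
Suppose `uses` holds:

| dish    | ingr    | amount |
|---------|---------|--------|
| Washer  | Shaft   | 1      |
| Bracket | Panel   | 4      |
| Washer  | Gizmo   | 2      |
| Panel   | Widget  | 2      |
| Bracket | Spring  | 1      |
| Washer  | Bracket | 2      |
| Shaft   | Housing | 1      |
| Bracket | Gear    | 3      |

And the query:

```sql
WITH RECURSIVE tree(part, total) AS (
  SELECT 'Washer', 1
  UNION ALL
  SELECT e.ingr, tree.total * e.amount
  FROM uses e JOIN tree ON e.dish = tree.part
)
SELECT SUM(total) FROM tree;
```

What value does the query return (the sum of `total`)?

Base: (Washer, total=1).
Iteration 1: components of {Washer} -> Bracket = 1*2 = 2, Gizmo = 1*2 = 2, Shaft = 1*1 = 1.
Iteration 2: components of {Bracket,Gizmo,Shaft} -> Gear = 2*3 = 6, Housing = 1*1 = 1, Panel = 2*4 = 8, Spring = 2*1 = 2.
Iteration 3: components of {Gear,Housing,Panel,Spring} -> Widget = 8*2 = 16.
Iteration 4: no further components; recursion stops.
SUM(total) = 1 + 2 + 2 + 1 + 6 + 8 + 2 + 1 + 16 = 39.

39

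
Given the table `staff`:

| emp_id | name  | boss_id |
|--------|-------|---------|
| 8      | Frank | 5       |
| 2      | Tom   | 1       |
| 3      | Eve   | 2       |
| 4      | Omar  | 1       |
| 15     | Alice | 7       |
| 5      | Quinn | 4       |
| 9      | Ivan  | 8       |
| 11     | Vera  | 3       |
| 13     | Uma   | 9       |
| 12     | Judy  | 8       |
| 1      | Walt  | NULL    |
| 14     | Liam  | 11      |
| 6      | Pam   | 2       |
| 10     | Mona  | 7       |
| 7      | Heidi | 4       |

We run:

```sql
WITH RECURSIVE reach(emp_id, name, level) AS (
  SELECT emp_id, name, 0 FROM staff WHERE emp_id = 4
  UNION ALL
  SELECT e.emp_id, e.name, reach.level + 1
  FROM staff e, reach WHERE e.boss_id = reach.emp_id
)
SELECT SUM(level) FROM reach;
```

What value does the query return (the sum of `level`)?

18

Base: emp_id=4 (Omar) at level 0.
Iteration 1: rows with boss_id in {4} -> Quinn (id 5, level 1), Heidi (id 7, level 1).
Iteration 2: rows with boss_id in {5,7} -> Frank (id 8, level 2), Mona (id 10, level 2), Alice (id 15, level 2).
Iteration 3: rows with boss_id in {8,10,15} -> Ivan (id 9, level 3), Judy (id 12, level 3).
Iteration 4: rows with boss_id in {9,12} -> Uma (id 13, level 4).
Iteration 5: no rows with boss_id in {13}; recursion stops.
SUM(level) = 0 + 1 + 1 + 2 + 2 + 2 + 3 + 3 + 4 = 18.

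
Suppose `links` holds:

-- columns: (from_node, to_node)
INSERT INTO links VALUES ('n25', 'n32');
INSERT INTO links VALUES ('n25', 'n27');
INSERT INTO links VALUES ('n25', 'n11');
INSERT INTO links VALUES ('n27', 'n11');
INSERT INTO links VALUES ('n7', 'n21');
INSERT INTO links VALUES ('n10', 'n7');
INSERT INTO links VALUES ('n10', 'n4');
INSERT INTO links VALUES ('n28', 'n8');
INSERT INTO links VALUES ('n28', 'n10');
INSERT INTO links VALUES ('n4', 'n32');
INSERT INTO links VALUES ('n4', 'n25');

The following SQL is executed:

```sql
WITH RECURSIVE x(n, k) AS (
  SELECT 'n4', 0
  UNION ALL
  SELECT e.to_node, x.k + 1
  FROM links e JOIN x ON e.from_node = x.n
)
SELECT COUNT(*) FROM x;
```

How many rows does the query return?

Base: (n4, k=0).
Iteration 1: edges from {n4} -> (n25, k=1), (n32, k=1).
Iteration 2: edges from {n25,n32} -> (n11, k=2), (n27, k=2), (n32, k=2).
Iteration 3: edges from {n11,n27,n32} -> (n11, k=3).
Iteration 4: no outgoing edges from {n11}; recursion stops.
Total rows emitted: 7.

7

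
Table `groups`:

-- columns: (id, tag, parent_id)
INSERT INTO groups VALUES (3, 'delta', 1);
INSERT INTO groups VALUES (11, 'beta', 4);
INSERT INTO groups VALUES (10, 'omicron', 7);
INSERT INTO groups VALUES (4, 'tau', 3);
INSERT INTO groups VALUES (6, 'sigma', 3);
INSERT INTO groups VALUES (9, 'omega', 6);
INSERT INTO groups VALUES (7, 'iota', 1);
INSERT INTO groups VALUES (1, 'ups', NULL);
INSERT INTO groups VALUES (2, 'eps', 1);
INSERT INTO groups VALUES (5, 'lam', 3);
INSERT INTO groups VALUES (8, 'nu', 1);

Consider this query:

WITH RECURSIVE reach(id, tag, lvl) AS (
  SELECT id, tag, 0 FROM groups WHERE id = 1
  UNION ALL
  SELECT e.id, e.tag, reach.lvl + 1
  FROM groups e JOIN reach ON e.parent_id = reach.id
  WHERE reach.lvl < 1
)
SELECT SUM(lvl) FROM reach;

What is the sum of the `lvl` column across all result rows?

Base: id=1 (ups) at lvl 0.
Iteration 1: rows with parent_id in {1} -> eps (id 2, lvl 1), delta (id 3, lvl 1), iota (id 7, lvl 1), nu (id 8, lvl 1).
Iteration 2: lvl < 1 fails for all current rows; recursion stops.
SUM(lvl) = 0 + 1 + 1 + 1 + 1 = 4.

4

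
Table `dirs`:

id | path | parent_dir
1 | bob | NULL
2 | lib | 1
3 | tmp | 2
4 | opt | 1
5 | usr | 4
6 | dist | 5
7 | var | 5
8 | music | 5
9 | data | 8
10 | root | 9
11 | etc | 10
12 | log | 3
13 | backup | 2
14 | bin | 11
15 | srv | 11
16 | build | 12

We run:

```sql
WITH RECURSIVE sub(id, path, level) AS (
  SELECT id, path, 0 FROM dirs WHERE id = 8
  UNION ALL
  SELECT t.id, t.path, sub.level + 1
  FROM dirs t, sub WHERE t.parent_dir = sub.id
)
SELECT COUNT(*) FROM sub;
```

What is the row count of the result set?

6

Base: id=8 (music) at level 0.
Iteration 1: rows with parent_dir in {8} -> data (id 9, level 1).
Iteration 2: rows with parent_dir in {9} -> root (id 10, level 2).
Iteration 3: rows with parent_dir in {10} -> etc (id 11, level 3).
Iteration 4: rows with parent_dir in {11} -> bin (id 14, level 4), srv (id 15, level 4).
Iteration 5: no rows with parent_dir in {14,15}; recursion stops.
Total rows emitted: 6.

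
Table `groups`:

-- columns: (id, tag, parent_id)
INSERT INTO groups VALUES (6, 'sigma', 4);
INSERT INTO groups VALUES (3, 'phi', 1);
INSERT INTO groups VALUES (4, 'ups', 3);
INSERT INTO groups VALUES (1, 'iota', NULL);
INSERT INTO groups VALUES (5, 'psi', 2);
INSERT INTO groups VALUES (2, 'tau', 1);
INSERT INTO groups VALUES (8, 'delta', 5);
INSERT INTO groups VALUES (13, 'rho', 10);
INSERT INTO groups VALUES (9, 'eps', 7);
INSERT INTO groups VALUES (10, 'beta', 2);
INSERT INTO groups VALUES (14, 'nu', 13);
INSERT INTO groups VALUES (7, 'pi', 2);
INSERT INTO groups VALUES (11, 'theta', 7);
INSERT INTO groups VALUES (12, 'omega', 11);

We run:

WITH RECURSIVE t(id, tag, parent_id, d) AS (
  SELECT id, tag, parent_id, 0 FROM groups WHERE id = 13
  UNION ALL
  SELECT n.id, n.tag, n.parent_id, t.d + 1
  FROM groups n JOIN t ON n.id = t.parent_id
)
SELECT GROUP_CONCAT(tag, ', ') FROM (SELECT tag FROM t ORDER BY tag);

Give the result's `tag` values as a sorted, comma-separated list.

Base: id=13 (rho), parent_id=10, d 0.
Iteration 1: join on id=10 -> beta (id 10, parent_id=2, d 1).
Iteration 2: join on id=2 -> tau (id 2, parent_id=1, d 2).
Iteration 3: join on id=1 -> iota (id 1, parent_id=NULL, d 3).
Iteration 4: parent_id is NULL; no match; recursion stops.

beta, iota, rho, tau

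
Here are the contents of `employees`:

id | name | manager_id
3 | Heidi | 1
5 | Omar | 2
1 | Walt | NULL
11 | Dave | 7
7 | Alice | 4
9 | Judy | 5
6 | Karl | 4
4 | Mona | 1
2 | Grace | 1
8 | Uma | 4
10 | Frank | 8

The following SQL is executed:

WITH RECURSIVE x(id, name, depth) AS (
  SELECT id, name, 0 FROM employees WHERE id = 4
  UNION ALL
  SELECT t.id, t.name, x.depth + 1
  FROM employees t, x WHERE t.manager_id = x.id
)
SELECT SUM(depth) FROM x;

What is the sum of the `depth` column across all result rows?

Base: id=4 (Mona) at depth 0.
Iteration 1: rows with manager_id in {4} -> Karl (id 6, depth 1), Alice (id 7, depth 1), Uma (id 8, depth 1).
Iteration 2: rows with manager_id in {6,7,8} -> Frank (id 10, depth 2), Dave (id 11, depth 2).
Iteration 3: no rows with manager_id in {10,11}; recursion stops.
SUM(depth) = 0 + 1 + 1 + 1 + 2 + 2 = 7.

7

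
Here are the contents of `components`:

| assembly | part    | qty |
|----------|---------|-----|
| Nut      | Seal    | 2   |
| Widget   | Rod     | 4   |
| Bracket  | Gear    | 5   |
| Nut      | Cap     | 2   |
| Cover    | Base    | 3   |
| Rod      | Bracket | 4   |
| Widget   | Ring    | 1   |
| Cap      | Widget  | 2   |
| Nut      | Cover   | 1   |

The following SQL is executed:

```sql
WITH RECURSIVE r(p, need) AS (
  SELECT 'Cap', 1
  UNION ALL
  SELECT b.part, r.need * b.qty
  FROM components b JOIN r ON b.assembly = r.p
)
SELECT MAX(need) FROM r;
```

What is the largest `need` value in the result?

Base: (Cap, need=1).
Iteration 1: components of {Cap} -> Widget = 1*2 = 2.
Iteration 2: components of {Widget} -> Ring = 2*1 = 2, Rod = 2*4 = 8.
Iteration 3: components of {Ring,Rod} -> Bracket = 8*4 = 32.
Iteration 4: components of {Bracket} -> Gear = 32*5 = 160.
Iteration 5: no further components; recursion stops.
need values: 1, 2, 8, 2, 32, 160; the maximum is 160.

160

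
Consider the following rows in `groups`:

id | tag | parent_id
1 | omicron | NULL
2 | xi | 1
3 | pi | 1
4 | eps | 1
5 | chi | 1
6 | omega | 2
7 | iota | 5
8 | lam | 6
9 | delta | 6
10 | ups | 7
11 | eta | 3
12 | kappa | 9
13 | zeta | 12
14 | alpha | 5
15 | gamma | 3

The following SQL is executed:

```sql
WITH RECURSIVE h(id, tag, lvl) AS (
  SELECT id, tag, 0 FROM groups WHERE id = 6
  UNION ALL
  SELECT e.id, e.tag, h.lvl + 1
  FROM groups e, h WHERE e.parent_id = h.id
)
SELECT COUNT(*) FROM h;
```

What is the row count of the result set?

Base: id=6 (omega) at lvl 0.
Iteration 1: rows with parent_id in {6} -> lam (id 8, lvl 1), delta (id 9, lvl 1).
Iteration 2: rows with parent_id in {8,9} -> kappa (id 12, lvl 2).
Iteration 3: rows with parent_id in {12} -> zeta (id 13, lvl 3).
Iteration 4: no rows with parent_id in {13}; recursion stops.
Total rows emitted: 5.

5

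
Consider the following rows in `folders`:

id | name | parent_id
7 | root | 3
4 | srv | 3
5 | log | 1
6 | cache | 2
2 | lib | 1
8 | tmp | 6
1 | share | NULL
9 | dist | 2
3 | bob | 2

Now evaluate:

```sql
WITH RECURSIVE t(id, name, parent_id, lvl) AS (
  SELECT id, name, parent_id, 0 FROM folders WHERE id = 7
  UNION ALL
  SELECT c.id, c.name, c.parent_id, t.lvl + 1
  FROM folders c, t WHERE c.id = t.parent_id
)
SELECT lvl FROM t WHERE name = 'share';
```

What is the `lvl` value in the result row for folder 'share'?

3

Base: id=7 (root), parent_id=3, lvl 0.
Iteration 1: join on id=3 -> bob (id 3, parent_id=2, lvl 1).
Iteration 2: join on id=2 -> lib (id 2, parent_id=1, lvl 2).
Iteration 3: join on id=1 -> share (id 1, parent_id=NULL, lvl 3).
Iteration 4: parent_id is NULL; no match; recursion stops.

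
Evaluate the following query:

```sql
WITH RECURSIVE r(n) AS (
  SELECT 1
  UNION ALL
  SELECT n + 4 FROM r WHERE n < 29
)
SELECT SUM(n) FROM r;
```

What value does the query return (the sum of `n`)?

120

Base: n=1.
Iteration 1: 1 < 29 holds -> n = 1 + 4 = 5.
Iteration 2: 5 < 29 holds -> n = 5 + 4 = 9.
Iteration 3: 9 < 29 holds -> n = 9 + 4 = 13.
Iteration 4: 13 < 29 holds -> n = 13 + 4 = 17.
Iteration 5: 17 < 29 holds -> n = 17 + 4 = 21.
Iteration 6: 21 < 29 holds -> n = 21 + 4 = 25.
Iteration 7: 25 < 29 holds -> n = 25 + 4 = 29.
Iteration 8: 29 < 29 fails; recursion stops.
SUM(n) = 1 + 5 + 9 + 13 + 17 + 21 + 25 + 29 = 120.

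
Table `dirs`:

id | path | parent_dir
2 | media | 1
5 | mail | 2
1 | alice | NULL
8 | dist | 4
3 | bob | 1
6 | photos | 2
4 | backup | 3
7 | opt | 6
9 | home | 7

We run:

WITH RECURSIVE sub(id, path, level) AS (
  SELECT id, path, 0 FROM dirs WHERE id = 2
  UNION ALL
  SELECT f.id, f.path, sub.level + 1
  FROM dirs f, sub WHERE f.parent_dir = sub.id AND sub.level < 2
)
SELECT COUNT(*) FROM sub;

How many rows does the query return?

4

Base: id=2 (media) at level 0.
Iteration 1: rows with parent_dir in {2} -> mail (id 5, level 1), photos (id 6, level 1).
Iteration 2: rows with parent_dir in {5,6} -> opt (id 7, level 2).
Iteration 3: level < 2 fails for all current rows; recursion stops.
Total rows emitted: 4.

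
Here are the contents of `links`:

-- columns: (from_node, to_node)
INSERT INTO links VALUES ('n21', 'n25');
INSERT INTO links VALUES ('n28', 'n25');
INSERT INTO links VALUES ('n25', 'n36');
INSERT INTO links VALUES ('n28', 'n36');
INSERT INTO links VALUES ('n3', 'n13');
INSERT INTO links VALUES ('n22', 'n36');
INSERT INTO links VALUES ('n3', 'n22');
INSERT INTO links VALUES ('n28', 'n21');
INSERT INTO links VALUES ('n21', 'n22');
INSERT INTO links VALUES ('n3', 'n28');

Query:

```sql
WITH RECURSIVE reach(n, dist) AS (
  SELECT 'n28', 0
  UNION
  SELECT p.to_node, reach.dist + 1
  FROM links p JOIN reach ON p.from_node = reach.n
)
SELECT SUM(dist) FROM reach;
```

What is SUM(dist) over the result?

Base: (n28, dist=0).
Iteration 1: edges from {n28} -> (n21, dist=1), (n25, dist=1), (n36, dist=1).
Iteration 2: edges from {n21,n25,n36} -> (n22, dist=2), (n25, dist=2), (n36, dist=2).
Iteration 3: edges from {n22,n25,n36} -> (n36, dist=3). [UNION drops 1 duplicate row(s)]
Iteration 4: no outgoing edges from {n36}; recursion stops.
SUM(dist) = 0 + 1 + 1 + 1 + 2 + 2 + 2 + 3 = 12.

12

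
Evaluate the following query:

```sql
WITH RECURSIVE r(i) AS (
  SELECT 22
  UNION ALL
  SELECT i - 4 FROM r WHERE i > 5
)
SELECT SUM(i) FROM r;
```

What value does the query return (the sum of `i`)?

Base: i=22.
Iteration 1: 22 > 5 holds -> i = 22 - 4 = 18.
Iteration 2: 18 > 5 holds -> i = 18 - 4 = 14.
Iteration 3: 14 > 5 holds -> i = 14 - 4 = 10.
Iteration 4: 10 > 5 holds -> i = 10 - 4 = 6.
Iteration 5: 6 > 5 holds -> i = 6 - 4 = 2.
Iteration 6: 2 > 5 fails; recursion stops.
SUM(i) = 22 + 18 + 14 + 10 + 6 + 2 = 72.

72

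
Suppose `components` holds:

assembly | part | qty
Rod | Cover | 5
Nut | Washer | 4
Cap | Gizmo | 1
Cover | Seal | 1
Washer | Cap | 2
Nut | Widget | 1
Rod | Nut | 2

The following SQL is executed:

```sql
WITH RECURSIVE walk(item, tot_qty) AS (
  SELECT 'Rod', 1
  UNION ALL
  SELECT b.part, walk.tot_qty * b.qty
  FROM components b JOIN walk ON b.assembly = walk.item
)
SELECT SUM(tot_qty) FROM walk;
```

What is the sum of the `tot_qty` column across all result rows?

Base: (Rod, tot_qty=1).
Iteration 1: components of {Rod} -> Cover = 1*5 = 5, Nut = 1*2 = 2.
Iteration 2: components of {Cover,Nut} -> Seal = 5*1 = 5, Washer = 2*4 = 8, Widget = 2*1 = 2.
Iteration 3: components of {Seal,Washer,Widget} -> Cap = 8*2 = 16.
Iteration 4: components of {Cap} -> Gizmo = 16*1 = 16.
Iteration 5: no further components; recursion stops.
SUM(tot_qty) = 1 + 5 + 2 + 5 + 8 + 2 + 16 + 16 = 55.

55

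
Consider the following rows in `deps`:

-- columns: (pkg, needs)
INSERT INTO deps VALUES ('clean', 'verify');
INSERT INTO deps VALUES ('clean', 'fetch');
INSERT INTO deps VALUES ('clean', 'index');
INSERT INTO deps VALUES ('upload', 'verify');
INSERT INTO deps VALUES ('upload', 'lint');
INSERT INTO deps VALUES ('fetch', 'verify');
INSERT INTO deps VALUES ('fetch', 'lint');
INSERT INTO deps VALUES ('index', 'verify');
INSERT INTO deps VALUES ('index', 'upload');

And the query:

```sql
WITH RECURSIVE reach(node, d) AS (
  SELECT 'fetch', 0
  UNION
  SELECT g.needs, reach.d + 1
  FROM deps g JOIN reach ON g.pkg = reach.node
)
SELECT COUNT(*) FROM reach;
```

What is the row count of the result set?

3

Base: (fetch, d=0).
Iteration 1: edges from {fetch} -> (lint, d=1), (verify, d=1).
Iteration 2: no outgoing edges from {lint,verify}; recursion stops.
Total rows emitted: 3.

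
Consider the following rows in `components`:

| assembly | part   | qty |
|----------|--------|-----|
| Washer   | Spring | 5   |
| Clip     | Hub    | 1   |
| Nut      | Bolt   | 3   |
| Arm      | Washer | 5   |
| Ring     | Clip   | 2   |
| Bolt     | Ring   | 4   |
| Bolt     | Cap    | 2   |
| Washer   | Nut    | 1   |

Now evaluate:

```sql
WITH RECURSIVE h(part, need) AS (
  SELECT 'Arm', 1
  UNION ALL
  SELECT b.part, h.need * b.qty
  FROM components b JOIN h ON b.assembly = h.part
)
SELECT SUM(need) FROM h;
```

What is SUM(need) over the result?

Base: (Arm, need=1).
Iteration 1: components of {Arm} -> Washer = 1*5 = 5.
Iteration 2: components of {Washer} -> Nut = 5*1 = 5, Spring = 5*5 = 25.
Iteration 3: components of {Nut,Spring} -> Bolt = 5*3 = 15.
Iteration 4: components of {Bolt} -> Cap = 15*2 = 30, Ring = 15*4 = 60.
Iteration 5: components of {Cap,Ring} -> Clip = 60*2 = 120.
Iteration 6: components of {Clip} -> Hub = 120*1 = 120.
Iteration 7: no further components; recursion stops.
SUM(need) = 1 + 5 + 5 + 25 + 15 + 60 + 30 + 120 + 120 = 381.

381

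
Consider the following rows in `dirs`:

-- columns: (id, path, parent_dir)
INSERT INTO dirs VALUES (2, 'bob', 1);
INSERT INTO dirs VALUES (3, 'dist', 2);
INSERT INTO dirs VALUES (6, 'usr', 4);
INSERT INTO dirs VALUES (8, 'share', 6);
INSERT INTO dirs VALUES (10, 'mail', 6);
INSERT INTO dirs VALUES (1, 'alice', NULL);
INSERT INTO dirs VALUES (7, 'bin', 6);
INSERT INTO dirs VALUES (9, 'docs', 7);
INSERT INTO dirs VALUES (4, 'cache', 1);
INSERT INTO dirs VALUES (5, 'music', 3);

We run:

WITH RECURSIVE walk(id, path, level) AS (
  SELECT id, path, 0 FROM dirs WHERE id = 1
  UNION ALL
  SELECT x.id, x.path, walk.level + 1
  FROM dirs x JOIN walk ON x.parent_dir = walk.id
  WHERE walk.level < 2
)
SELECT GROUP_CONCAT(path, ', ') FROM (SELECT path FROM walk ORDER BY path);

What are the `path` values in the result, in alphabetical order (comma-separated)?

Base: id=1 (alice) at level 0.
Iteration 1: rows with parent_dir in {1} -> bob (id 2, level 1), cache (id 4, level 1).
Iteration 2: rows with parent_dir in {2,4} -> dist (id 3, level 2), usr (id 6, level 2).
Iteration 3: level < 2 fails for all current rows; recursion stops.

alice, bob, cache, dist, usr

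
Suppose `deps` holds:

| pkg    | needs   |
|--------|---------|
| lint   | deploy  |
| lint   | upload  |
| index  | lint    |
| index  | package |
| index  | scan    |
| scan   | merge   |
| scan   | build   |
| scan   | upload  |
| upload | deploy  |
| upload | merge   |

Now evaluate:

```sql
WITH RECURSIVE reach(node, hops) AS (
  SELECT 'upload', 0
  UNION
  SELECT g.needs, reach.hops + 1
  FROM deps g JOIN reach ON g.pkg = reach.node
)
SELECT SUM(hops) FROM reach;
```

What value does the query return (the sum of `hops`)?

Base: (upload, hops=0).
Iteration 1: edges from {upload} -> (deploy, hops=1), (merge, hops=1).
Iteration 2: no outgoing edges from {deploy,merge}; recursion stops.
SUM(hops) = 0 + 1 + 1 = 2.

2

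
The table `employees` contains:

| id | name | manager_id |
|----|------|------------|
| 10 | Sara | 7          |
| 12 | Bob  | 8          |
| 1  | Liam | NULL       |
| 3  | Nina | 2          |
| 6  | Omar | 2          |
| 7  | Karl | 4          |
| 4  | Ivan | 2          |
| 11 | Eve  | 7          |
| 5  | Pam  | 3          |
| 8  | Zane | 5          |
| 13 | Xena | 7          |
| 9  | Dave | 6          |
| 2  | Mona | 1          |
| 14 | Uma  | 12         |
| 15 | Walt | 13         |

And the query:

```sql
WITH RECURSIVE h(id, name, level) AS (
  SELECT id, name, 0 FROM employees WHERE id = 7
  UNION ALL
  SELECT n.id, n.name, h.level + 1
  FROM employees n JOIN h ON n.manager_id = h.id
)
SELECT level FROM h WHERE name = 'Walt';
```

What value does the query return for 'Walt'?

Base: id=7 (Karl) at level 0.
Iteration 1: rows with manager_id in {7} -> Sara (id 10, level 1), Eve (id 11, level 1), Xena (id 13, level 1).
Iteration 2: rows with manager_id in {10,11,13} -> Walt (id 15, level 2).
Iteration 3: no rows with manager_id in {15}; recursion stops.

2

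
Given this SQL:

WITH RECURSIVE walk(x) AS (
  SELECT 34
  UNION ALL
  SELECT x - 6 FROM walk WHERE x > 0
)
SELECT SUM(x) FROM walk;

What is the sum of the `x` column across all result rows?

Base: x=34.
Iteration 1: 34 > 0 holds -> x = 34 - 6 = 28.
Iteration 2: 28 > 0 holds -> x = 28 - 6 = 22.
Iteration 3: 22 > 0 holds -> x = 22 - 6 = 16.
Iteration 4: 16 > 0 holds -> x = 16 - 6 = 10.
Iteration 5: 10 > 0 holds -> x = 10 - 6 = 4.
Iteration 6: 4 > 0 holds -> x = 4 - 6 = -2.
Iteration 7: -2 > 0 fails; recursion stops.
SUM(x) = 34 + 28 + 22 + 16 + 10 + 4 + -2 = 112.

112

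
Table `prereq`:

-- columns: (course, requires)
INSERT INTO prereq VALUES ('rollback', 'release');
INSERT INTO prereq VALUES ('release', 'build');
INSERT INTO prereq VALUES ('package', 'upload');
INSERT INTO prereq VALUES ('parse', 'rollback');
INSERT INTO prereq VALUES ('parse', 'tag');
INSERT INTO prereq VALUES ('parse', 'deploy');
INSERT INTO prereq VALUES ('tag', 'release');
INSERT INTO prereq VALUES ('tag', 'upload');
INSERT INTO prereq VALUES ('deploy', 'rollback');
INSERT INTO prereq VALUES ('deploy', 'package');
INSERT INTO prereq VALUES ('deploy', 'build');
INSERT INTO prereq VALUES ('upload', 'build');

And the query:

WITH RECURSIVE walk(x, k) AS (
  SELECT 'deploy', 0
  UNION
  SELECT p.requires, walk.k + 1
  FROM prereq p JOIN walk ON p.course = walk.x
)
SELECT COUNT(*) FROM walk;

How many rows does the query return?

7

Base: (deploy, k=0).
Iteration 1: edges from {deploy} -> (build, k=1), (package, k=1), (rollback, k=1).
Iteration 2: edges from {build,package,rollback} -> (release, k=2), (upload, k=2).
Iteration 3: edges from {release,upload} -> (build, k=3). [UNION drops 1 duplicate row(s)]
Iteration 4: no outgoing edges from {build}; recursion stops.
Total rows emitted: 7.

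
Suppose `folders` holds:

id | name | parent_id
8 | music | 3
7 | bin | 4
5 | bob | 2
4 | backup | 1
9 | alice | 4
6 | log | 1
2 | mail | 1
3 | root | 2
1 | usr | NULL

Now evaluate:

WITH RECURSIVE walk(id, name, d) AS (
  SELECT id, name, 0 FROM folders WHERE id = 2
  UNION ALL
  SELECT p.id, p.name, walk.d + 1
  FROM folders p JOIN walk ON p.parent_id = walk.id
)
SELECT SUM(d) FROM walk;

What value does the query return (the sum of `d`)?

4

Base: id=2 (mail) at d 0.
Iteration 1: rows with parent_id in {2} -> root (id 3, d 1), bob (id 5, d 1).
Iteration 2: rows with parent_id in {3,5} -> music (id 8, d 2).
Iteration 3: no rows with parent_id in {8}; recursion stops.
SUM(d) = 0 + 1 + 1 + 2 = 4.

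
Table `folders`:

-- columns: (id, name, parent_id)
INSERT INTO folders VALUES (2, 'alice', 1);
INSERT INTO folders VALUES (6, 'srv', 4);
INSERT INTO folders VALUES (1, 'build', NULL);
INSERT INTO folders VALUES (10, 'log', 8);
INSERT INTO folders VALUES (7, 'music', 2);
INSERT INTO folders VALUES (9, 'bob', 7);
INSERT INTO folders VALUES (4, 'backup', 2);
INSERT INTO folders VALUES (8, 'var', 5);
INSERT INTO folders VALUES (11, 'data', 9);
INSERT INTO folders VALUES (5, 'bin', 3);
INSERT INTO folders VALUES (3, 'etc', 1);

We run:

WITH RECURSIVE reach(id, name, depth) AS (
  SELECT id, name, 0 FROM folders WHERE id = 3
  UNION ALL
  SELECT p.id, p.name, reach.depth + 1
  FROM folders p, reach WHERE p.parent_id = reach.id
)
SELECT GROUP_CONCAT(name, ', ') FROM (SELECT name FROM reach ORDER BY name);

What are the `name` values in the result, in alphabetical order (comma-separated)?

bin, etc, log, var

Base: id=3 (etc) at depth 0.
Iteration 1: rows with parent_id in {3} -> bin (id 5, depth 1).
Iteration 2: rows with parent_id in {5} -> var (id 8, depth 2).
Iteration 3: rows with parent_id in {8} -> log (id 10, depth 3).
Iteration 4: no rows with parent_id in {10}; recursion stops.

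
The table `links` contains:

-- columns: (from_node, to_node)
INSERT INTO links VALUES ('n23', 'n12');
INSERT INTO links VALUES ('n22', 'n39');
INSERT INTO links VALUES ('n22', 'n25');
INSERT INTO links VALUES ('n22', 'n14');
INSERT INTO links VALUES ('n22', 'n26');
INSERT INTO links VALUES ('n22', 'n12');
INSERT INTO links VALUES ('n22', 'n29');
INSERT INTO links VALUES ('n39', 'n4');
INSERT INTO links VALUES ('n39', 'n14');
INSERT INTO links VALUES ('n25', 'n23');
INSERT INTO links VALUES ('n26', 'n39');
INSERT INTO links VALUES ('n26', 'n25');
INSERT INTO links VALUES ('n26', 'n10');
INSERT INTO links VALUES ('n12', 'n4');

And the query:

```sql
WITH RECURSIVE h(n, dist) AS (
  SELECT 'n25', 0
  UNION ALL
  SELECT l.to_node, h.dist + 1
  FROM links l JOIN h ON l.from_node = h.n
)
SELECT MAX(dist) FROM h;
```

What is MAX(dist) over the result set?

3

Base: (n25, dist=0).
Iteration 1: edges from {n25} -> (n23, dist=1).
Iteration 2: edges from {n23} -> (n12, dist=2).
Iteration 3: edges from {n12} -> (n4, dist=3).
Iteration 4: no outgoing edges from {n4}; recursion stops.
dist values: 0, 1, 2, 3; the maximum is 3.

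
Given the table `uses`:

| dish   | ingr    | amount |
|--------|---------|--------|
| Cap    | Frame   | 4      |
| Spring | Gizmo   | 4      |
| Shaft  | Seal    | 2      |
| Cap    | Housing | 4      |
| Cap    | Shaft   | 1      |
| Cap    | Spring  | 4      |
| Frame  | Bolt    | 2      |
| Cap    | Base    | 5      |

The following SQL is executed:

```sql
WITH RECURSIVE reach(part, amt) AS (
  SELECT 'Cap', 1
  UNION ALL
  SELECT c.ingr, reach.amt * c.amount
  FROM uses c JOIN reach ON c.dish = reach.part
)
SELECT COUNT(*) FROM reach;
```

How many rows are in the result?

9

Base: (Cap, amt=1).
Iteration 1: components of {Cap} -> Base = 1*5 = 5, Frame = 1*4 = 4, Housing = 1*4 = 4, Shaft = 1*1 = 1, Spring = 1*4 = 4.
Iteration 2: components of {Base,Frame,Housing,Shaft,Spring} -> Bolt = 4*2 = 8, Gizmo = 4*4 = 16, Seal = 1*2 = 2.
Iteration 3: no further components; recursion stops.
Total rows emitted: 9.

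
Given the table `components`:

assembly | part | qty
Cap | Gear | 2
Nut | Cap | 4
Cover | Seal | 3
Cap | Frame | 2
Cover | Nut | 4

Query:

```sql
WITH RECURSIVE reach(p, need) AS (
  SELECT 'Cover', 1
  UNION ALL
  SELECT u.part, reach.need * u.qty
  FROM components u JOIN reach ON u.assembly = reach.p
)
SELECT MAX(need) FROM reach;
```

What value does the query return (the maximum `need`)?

Base: (Cover, need=1).
Iteration 1: components of {Cover} -> Nut = 1*4 = 4, Seal = 1*3 = 3.
Iteration 2: components of {Nut,Seal} -> Cap = 4*4 = 16.
Iteration 3: components of {Cap} -> Frame = 16*2 = 32, Gear = 16*2 = 32.
Iteration 4: no further components; recursion stops.
need values: 1, 4, 3, 16, 32, 32; the maximum is 32.

32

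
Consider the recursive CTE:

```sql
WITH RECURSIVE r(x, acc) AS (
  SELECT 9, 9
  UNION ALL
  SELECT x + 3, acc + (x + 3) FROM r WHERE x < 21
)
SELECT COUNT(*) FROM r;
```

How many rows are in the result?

Base: x=9, acc=9.
Iteration 1: 9 < 21 holds -> x = 9 + 3 = 12, acc = 9 + 12 = 21.
Iteration 2: 12 < 21 holds -> x = 12 + 3 = 15, acc = 21 + 15 = 36.
Iteration 3: 15 < 21 holds -> x = 15 + 3 = 18, acc = 36 + 18 = 54.
Iteration 4: 18 < 21 holds -> x = 18 + 3 = 21, acc = 54 + 21 = 75.
Iteration 5: 21 < 21 fails; recursion stops.
Total rows emitted: 5.

5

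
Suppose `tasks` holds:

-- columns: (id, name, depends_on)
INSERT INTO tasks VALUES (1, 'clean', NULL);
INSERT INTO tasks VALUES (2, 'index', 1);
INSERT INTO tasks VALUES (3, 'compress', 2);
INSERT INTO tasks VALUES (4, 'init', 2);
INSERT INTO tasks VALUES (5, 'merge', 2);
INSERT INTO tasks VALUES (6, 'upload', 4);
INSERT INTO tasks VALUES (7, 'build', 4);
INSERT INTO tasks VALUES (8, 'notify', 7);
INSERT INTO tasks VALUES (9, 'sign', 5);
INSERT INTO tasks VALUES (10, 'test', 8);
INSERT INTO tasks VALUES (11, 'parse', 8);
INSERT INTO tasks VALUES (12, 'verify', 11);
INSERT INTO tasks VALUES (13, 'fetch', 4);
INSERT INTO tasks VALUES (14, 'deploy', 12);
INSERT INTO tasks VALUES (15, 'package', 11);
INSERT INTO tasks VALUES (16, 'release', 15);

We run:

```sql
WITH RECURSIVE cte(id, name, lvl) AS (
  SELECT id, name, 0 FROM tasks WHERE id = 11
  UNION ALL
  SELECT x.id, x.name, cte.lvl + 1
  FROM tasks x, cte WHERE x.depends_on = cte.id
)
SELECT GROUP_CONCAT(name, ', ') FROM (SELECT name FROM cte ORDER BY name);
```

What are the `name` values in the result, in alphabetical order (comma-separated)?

Base: id=11 (parse) at lvl 0.
Iteration 1: rows with depends_on in {11} -> verify (id 12, lvl 1), package (id 15, lvl 1).
Iteration 2: rows with depends_on in {12,15} -> deploy (id 14, lvl 2), release (id 16, lvl 2).
Iteration 3: no rows with depends_on in {14,16}; recursion stops.

deploy, package, parse, release, verify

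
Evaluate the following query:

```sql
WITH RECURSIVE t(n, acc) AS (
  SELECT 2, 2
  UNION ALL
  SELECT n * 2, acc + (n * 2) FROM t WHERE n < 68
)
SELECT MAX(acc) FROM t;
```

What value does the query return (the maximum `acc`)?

Base: n=2, acc=2.
Iteration 1: 2 < 68 holds -> n = 2 * 2 = 4, acc = 2 + 4 = 6.
Iteration 2: 4 < 68 holds -> n = 4 * 2 = 8, acc = 6 + 8 = 14.
Iteration 3: 8 < 68 holds -> n = 8 * 2 = 16, acc = 14 + 16 = 30.
Iteration 4: 16 < 68 holds -> n = 16 * 2 = 32, acc = 30 + 32 = 62.
Iteration 5: 32 < 68 holds -> n = 32 * 2 = 64, acc = 62 + 64 = 126.
Iteration 6: 64 < 68 holds -> n = 64 * 2 = 128, acc = 126 + 128 = 254.
Iteration 7: 128 < 68 fails; recursion stops.
acc values: 2, 6, 14, 30, 62, 126, 254; the maximum is 254.

254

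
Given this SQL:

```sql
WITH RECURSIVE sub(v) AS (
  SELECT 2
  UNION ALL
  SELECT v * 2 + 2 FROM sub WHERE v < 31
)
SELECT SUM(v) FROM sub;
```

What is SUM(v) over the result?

Base: v=2.
Iteration 1: 2 < 31 holds -> v = 2 * 2 + 2 = 6.
Iteration 2: 6 < 31 holds -> v = 6 * 2 + 2 = 14.
Iteration 3: 14 < 31 holds -> v = 14 * 2 + 2 = 30.
Iteration 4: 30 < 31 holds -> v = 30 * 2 + 2 = 62.
Iteration 5: 62 < 31 fails; recursion stops.
SUM(v) = 2 + 6 + 14 + 30 + 62 = 114.

114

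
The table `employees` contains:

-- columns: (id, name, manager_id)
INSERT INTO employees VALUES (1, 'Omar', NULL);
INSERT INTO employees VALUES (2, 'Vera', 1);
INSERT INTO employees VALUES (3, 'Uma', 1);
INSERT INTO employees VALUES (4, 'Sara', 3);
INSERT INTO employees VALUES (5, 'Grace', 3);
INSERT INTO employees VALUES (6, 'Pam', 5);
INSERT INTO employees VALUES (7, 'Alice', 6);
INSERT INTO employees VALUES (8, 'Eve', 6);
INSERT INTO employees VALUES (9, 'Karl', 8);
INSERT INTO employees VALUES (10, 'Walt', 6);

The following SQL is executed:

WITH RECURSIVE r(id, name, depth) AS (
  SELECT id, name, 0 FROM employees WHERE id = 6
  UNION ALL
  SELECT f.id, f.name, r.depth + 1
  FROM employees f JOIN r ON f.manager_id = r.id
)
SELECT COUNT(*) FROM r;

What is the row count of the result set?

Base: id=6 (Pam) at depth 0.
Iteration 1: rows with manager_id in {6} -> Alice (id 7, depth 1), Eve (id 8, depth 1), Walt (id 10, depth 1).
Iteration 2: rows with manager_id in {7,8,10} -> Karl (id 9, depth 2).
Iteration 3: no rows with manager_id in {9}; recursion stops.
Total rows emitted: 5.

5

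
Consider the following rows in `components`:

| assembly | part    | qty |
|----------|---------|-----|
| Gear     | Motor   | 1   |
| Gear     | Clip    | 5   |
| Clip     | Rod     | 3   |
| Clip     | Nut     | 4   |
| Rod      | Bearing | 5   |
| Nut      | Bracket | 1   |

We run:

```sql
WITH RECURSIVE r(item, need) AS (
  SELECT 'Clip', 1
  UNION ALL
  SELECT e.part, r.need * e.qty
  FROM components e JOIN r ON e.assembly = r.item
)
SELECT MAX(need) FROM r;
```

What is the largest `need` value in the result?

Base: (Clip, need=1).
Iteration 1: components of {Clip} -> Nut = 1*4 = 4, Rod = 1*3 = 3.
Iteration 2: components of {Nut,Rod} -> Bearing = 3*5 = 15, Bracket = 4*1 = 4.
Iteration 3: no further components; recursion stops.
need values: 1, 3, 4, 15, 4; the maximum is 15.

15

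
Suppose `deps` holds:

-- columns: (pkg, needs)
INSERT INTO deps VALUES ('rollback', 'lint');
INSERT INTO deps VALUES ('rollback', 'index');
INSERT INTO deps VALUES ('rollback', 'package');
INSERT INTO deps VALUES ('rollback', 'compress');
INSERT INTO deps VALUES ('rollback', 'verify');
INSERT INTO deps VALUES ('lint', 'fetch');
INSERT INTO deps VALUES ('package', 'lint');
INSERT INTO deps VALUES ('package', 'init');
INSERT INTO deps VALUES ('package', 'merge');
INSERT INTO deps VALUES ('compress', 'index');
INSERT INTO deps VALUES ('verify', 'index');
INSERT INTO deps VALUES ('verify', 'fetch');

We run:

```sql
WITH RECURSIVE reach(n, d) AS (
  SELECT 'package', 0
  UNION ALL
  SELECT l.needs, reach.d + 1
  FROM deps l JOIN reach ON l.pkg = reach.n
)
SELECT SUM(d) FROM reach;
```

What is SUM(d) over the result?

Base: (package, d=0).
Iteration 1: edges from {package} -> (init, d=1), (lint, d=1), (merge, d=1).
Iteration 2: edges from {init,lint,merge} -> (fetch, d=2).
Iteration 3: no outgoing edges from {fetch}; recursion stops.
SUM(d) = 0 + 1 + 1 + 1 + 2 = 5.

5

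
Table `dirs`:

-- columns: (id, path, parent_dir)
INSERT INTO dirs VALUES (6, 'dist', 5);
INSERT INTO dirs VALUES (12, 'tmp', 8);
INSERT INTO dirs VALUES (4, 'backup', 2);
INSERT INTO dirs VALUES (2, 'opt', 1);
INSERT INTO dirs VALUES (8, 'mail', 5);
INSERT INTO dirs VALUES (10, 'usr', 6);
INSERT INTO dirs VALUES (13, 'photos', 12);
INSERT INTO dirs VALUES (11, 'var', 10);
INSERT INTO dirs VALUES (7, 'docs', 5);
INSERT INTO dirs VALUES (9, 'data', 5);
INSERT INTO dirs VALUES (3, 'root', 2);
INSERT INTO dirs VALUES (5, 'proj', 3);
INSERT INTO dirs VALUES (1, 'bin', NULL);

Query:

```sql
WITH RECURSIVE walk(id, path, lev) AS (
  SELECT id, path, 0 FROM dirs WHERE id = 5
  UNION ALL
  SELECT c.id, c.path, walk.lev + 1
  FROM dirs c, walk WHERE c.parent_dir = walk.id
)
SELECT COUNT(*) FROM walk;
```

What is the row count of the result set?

9

Base: id=5 (proj) at lev 0.
Iteration 1: rows with parent_dir in {5} -> dist (id 6, lev 1), docs (id 7, lev 1), mail (id 8, lev 1), data (id 9, lev 1).
Iteration 2: rows with parent_dir in {6,7,8,9} -> usr (id 10, lev 2), tmp (id 12, lev 2).
Iteration 3: rows with parent_dir in {10,12} -> var (id 11, lev 3), photos (id 13, lev 3).
Iteration 4: no rows with parent_dir in {11,13}; recursion stops.
Total rows emitted: 9.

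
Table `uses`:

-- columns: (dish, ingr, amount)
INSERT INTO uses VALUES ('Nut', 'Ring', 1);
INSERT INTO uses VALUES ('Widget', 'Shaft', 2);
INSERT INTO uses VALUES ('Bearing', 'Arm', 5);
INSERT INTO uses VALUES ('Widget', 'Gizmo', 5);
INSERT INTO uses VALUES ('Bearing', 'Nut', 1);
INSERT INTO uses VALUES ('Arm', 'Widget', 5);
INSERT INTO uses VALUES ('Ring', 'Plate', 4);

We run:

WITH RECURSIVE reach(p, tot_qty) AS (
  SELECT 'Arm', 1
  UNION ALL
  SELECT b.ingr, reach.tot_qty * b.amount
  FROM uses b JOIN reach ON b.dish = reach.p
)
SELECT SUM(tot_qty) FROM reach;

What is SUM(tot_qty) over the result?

41

Base: (Arm, tot_qty=1).
Iteration 1: components of {Arm} -> Widget = 1*5 = 5.
Iteration 2: components of {Widget} -> Gizmo = 5*5 = 25, Shaft = 5*2 = 10.
Iteration 3: no further components; recursion stops.
SUM(tot_qty) = 1 + 5 + 10 + 25 = 41.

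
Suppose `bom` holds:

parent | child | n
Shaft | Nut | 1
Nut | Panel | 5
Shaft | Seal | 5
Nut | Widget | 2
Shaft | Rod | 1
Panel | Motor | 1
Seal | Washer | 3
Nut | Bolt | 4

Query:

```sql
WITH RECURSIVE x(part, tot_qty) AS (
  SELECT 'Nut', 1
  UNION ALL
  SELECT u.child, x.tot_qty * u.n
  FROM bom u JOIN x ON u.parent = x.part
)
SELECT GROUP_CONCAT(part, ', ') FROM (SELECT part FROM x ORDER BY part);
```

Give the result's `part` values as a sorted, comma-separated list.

Base: (Nut, tot_qty=1).
Iteration 1: components of {Nut} -> Bolt = 1*4 = 4, Panel = 1*5 = 5, Widget = 1*2 = 2.
Iteration 2: components of {Bolt,Panel,Widget} -> Motor = 5*1 = 5.
Iteration 3: no further components; recursion stops.

Bolt, Motor, Nut, Panel, Widget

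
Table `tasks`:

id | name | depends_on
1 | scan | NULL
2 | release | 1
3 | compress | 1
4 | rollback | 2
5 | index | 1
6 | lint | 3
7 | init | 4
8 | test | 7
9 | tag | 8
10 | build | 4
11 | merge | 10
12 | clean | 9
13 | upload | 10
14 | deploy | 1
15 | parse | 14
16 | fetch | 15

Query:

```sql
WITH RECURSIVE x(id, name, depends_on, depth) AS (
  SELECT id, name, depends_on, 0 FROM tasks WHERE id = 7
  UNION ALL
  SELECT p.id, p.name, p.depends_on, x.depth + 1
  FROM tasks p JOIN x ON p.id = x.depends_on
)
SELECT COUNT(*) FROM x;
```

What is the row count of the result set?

4

Base: id=7 (init), depends_on=4, depth 0.
Iteration 1: join on id=4 -> rollback (id 4, depends_on=2, depth 1).
Iteration 2: join on id=2 -> release (id 2, depends_on=1, depth 2).
Iteration 3: join on id=1 -> scan (id 1, depends_on=NULL, depth 3).
Iteration 4: depends_on is NULL; no match; recursion stops.
Total rows emitted: 4.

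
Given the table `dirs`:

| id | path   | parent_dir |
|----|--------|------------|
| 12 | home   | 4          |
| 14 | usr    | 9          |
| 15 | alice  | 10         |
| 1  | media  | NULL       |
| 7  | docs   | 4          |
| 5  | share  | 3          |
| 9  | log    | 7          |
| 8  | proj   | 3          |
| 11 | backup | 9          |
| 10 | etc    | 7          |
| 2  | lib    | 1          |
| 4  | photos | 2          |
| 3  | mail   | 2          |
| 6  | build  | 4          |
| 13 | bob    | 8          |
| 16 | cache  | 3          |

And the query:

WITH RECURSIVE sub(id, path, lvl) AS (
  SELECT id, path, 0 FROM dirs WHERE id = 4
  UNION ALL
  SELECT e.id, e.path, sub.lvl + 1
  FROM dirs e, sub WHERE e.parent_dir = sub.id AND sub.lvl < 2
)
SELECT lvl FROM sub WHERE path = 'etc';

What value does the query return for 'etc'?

Base: id=4 (photos) at lvl 0.
Iteration 1: rows with parent_dir in {4} -> build (id 6, lvl 1), docs (id 7, lvl 1), home (id 12, lvl 1).
Iteration 2: rows with parent_dir in {6,7,12} -> log (id 9, lvl 2), etc (id 10, lvl 2).
Iteration 3: lvl < 2 fails for all current rows; recursion stops.

2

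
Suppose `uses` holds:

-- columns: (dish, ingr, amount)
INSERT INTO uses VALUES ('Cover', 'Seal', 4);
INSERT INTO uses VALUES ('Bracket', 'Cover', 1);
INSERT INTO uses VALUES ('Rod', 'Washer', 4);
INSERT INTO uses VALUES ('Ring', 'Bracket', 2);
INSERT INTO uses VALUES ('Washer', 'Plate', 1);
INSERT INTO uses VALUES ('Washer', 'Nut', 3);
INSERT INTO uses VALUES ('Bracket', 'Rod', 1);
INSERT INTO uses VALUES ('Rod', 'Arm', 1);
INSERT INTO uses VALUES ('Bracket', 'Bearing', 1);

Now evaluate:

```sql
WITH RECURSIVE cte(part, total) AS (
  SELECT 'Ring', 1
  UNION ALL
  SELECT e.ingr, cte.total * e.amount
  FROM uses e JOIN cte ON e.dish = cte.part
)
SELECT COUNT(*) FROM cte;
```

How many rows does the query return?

Base: (Ring, total=1).
Iteration 1: components of {Ring} -> Bracket = 1*2 = 2.
Iteration 2: components of {Bracket} -> Bearing = 2*1 = 2, Cover = 2*1 = 2, Rod = 2*1 = 2.
Iteration 3: components of {Bearing,Cover,Rod} -> Arm = 2*1 = 2, Seal = 2*4 = 8, Washer = 2*4 = 8.
Iteration 4: components of {Arm,Seal,Washer} -> Nut = 8*3 = 24, Plate = 8*1 = 8.
Iteration 5: no further components; recursion stops.
Total rows emitted: 10.

10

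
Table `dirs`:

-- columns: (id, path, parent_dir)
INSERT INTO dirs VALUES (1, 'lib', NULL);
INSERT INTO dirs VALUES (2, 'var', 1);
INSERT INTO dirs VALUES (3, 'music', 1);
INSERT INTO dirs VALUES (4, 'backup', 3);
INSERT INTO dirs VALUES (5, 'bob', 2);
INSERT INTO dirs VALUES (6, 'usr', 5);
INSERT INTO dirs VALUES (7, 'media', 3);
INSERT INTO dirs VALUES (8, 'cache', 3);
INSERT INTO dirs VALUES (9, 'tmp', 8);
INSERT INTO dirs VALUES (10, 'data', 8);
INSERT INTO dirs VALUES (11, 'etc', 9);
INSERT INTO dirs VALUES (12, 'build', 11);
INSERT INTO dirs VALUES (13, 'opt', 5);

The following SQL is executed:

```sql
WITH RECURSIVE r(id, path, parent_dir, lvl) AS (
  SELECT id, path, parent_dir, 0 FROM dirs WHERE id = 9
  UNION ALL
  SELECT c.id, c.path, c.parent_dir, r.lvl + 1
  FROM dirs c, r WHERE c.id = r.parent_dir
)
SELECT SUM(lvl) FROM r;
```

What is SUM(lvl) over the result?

6

Base: id=9 (tmp), parent_dir=8, lvl 0.
Iteration 1: join on id=8 -> cache (id 8, parent_dir=3, lvl 1).
Iteration 2: join on id=3 -> music (id 3, parent_dir=1, lvl 2).
Iteration 3: join on id=1 -> lib (id 1, parent_dir=NULL, lvl 3).
Iteration 4: parent_dir is NULL; no match; recursion stops.
SUM(lvl) = 0 + 1 + 2 + 3 = 6.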